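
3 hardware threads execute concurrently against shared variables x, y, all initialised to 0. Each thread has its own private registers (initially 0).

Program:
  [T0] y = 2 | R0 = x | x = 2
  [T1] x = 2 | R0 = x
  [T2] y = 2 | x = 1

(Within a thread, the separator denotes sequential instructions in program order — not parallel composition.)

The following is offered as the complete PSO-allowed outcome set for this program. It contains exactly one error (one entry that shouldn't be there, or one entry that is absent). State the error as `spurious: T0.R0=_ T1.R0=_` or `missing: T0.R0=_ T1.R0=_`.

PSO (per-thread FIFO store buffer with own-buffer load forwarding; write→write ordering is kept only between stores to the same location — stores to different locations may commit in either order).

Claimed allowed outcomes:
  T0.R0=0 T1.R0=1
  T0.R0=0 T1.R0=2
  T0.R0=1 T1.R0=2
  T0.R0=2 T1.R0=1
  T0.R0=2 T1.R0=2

outcome vector order: (T0.R0,T1.R0)
PSO (6): <0 1>, <0 2>, <1 1>, <1 2>, <2 1>, <2 2>
PSO∖claimed = {<1 1>}

missing: T0.R0=1 T1.R0=1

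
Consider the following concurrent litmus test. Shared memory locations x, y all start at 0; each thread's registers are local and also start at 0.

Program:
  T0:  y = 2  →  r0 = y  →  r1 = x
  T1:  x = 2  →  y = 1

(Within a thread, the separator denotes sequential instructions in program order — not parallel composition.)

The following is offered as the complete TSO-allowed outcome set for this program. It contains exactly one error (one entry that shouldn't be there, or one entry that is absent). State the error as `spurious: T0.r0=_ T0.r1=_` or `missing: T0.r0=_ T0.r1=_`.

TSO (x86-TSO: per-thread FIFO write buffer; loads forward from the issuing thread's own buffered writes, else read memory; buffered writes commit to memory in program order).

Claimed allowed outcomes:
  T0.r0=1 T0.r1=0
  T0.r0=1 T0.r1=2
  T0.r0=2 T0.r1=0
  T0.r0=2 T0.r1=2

spurious: T0.r0=1 T0.r1=0

outcome vector order: (T0.r0,T0.r1)
TSO: 3 outcomes — {12 20 22}
claimed∖TSO = {10}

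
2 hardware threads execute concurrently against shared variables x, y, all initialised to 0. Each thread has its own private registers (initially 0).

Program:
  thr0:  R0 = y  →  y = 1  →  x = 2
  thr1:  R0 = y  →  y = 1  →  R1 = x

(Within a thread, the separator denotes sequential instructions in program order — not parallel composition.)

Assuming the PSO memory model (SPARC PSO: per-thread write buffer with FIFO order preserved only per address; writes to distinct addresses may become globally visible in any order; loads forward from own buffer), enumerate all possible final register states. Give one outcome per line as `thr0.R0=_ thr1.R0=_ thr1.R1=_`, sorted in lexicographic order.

outcome vector order: (thr0.R0,thr1.R0,thr1.R1)
|PSO outcomes| = 6

thr0.R0=0 thr1.R0=0 thr1.R1=0
thr0.R0=0 thr1.R0=0 thr1.R1=2
thr0.R0=0 thr1.R0=1 thr1.R1=0
thr0.R0=0 thr1.R0=1 thr1.R1=2
thr0.R0=1 thr1.R0=0 thr1.R1=0
thr0.R0=1 thr1.R0=0 thr1.R1=2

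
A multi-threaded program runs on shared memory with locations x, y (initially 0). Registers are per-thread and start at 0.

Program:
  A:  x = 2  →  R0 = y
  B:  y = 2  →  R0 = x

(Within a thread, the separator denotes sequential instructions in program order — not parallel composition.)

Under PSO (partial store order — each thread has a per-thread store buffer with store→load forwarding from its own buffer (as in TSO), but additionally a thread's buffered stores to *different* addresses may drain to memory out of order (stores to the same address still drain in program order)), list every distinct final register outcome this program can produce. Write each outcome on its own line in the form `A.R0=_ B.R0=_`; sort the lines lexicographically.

A.R0=0 B.R0=0
A.R0=0 B.R0=2
A.R0=2 B.R0=0
A.R0=2 B.R0=2

outcome vector order: (A.R0,B.R0)
|PSO outcomes| = 4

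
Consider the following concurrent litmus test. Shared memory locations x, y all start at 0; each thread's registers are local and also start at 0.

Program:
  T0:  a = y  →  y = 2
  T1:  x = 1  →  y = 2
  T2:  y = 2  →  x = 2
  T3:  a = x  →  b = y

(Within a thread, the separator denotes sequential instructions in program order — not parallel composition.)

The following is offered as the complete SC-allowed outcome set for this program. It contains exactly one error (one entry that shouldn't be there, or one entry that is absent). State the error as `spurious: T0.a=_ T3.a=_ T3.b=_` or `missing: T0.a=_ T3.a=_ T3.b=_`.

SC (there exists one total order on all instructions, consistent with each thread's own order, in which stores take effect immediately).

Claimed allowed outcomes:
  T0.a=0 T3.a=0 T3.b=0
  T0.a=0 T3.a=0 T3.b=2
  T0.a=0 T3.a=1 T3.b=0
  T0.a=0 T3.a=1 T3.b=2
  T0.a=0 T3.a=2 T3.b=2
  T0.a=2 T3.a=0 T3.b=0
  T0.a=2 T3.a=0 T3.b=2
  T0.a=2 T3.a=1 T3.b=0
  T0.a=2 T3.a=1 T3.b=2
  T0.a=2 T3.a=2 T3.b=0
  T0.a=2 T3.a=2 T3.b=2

spurious: T0.a=2 T3.a=2 T3.b=0

outcome vector order: (T0.a,T3.a,T3.b)
[SC] allowed = {0/0/0, 0/0/2, 0/1/0, 0/1/2, 0/2/2, 2/0/0, 2/0/2, 2/1/0, 2/1/2, 2/2/2}
claimed∖SC = {2/2/0}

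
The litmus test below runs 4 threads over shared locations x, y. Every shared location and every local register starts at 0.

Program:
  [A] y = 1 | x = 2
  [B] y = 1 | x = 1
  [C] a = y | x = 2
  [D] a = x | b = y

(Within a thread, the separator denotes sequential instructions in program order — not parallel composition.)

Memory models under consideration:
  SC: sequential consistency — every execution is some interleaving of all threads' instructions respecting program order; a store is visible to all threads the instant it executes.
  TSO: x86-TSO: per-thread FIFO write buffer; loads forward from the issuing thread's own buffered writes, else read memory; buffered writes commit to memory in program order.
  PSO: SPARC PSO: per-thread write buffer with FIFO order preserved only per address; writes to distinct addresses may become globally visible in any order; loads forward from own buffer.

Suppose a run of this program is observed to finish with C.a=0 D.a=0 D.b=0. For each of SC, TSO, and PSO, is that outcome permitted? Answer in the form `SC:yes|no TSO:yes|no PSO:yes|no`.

SC:yes TSO:yes PSO:yes

outcome vector order: (C.a,D.a,D.b)
[SC] allowed = {<0 0 0>; <0 0 1>; <0 1 1>; <0 2 0>; <0 2 1>; <1 0 0>; <1 0 1>; <1 1 1>; <1 2 1>}
[TSO] allowed = {<0 0 0>; <0 0 1>; <0 1 1>; <0 2 0>; <0 2 1>; <1 0 0>; <1 0 1>; <1 1 1>; <1 2 1>}
[PSO] allowed = {<0 0 0>; <0 0 1>; <0 1 0>; <0 1 1>; <0 2 0>; <0 2 1>; <1 0 0>; <1 0 1>; <1 1 0>; <1 1 1>; <1 2 0>; <1 2 1>}
target <0 0 0> ∈ {SC,TSO,PSO}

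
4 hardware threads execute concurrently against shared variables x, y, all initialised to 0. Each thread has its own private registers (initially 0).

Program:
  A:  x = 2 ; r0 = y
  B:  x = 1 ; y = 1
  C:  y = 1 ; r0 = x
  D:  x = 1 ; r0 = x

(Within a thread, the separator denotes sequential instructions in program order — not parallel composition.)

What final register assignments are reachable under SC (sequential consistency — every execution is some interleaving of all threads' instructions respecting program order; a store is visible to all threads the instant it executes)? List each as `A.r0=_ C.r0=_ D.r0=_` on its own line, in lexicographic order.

outcome vector order: (A.r0,C.r0,D.r0)
|SC outcomes| = 10

A.r0=0 C.r0=1 D.r0=1
A.r0=0 C.r0=1 D.r0=2
A.r0=0 C.r0=2 D.r0=1
A.r0=0 C.r0=2 D.r0=2
A.r0=1 C.r0=0 D.r0=1
A.r0=1 C.r0=0 D.r0=2
A.r0=1 C.r0=1 D.r0=1
A.r0=1 C.r0=1 D.r0=2
A.r0=1 C.r0=2 D.r0=1
A.r0=1 C.r0=2 D.r0=2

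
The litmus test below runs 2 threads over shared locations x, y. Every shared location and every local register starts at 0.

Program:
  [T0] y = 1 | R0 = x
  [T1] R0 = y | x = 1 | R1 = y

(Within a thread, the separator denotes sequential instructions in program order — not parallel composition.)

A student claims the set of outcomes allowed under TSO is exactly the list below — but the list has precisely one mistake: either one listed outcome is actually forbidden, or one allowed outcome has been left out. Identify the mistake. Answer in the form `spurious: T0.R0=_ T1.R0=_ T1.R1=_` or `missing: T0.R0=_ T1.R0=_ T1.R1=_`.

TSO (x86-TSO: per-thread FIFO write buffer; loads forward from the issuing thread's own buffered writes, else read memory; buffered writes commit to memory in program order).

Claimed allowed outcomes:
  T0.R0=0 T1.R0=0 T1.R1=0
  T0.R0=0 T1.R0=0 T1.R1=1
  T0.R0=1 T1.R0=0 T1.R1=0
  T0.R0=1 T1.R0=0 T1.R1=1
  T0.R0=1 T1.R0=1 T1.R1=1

outcome vector order: (T0.R0,T1.R0,T1.R1)
TSO: 6 outcomes — {<0 0 0>; <0 0 1>; <0 1 1>; <1 0 0>; <1 0 1>; <1 1 1>}
TSO∖claimed = {<0 1 1>}

missing: T0.R0=0 T1.R0=1 T1.R1=1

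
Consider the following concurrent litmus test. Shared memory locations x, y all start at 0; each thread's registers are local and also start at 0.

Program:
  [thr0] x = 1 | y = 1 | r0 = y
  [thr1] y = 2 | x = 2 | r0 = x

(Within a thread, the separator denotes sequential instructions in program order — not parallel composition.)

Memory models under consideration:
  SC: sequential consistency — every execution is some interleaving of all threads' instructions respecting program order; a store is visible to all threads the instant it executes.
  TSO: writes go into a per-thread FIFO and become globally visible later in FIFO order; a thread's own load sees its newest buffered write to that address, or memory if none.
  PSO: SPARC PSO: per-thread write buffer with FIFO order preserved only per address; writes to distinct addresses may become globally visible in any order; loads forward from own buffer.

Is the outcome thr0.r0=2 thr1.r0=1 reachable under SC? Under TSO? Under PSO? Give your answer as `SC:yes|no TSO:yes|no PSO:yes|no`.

outcome vector order: (thr0.r0,thr1.r0)
SC: 3 outcomes — {(1,1); (1,2); (2,2)}
TSO: 3 outcomes — {(1,1); (1,2); (2,2)}
PSO: 4 outcomes — {(1,1); (1,2); (2,1); (2,2)}
target (2,1) ∈ {PSO}

SC:no TSO:no PSO:yes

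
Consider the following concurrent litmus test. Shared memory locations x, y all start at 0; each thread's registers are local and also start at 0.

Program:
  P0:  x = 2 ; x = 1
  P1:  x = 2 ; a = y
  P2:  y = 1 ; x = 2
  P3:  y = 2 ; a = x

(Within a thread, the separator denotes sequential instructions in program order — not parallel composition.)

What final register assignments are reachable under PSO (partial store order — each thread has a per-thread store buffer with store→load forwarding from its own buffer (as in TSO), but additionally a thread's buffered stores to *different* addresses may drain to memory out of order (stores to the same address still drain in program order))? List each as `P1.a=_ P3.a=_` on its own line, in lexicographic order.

outcome vector order: (P1.a,P3.a)
|PSO outcomes| = 9

P1.a=0 P3.a=0
P1.a=0 P3.a=1
P1.a=0 P3.a=2
P1.a=1 P3.a=0
P1.a=1 P3.a=1
P1.a=1 P3.a=2
P1.a=2 P3.a=0
P1.a=2 P3.a=1
P1.a=2 P3.a=2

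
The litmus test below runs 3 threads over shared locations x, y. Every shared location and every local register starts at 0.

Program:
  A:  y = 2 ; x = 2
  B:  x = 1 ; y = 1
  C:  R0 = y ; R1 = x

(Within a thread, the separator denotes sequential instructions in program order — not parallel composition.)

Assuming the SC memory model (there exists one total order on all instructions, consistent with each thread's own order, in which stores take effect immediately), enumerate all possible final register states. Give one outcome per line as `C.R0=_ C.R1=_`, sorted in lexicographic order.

C.R0=0 C.R1=0
C.R0=0 C.R1=1
C.R0=0 C.R1=2
C.R0=1 C.R1=1
C.R0=1 C.R1=2
C.R0=2 C.R1=0
C.R0=2 C.R1=1
C.R0=2 C.R1=2

outcome vector order: (C.R0,C.R1)
|SC outcomes| = 8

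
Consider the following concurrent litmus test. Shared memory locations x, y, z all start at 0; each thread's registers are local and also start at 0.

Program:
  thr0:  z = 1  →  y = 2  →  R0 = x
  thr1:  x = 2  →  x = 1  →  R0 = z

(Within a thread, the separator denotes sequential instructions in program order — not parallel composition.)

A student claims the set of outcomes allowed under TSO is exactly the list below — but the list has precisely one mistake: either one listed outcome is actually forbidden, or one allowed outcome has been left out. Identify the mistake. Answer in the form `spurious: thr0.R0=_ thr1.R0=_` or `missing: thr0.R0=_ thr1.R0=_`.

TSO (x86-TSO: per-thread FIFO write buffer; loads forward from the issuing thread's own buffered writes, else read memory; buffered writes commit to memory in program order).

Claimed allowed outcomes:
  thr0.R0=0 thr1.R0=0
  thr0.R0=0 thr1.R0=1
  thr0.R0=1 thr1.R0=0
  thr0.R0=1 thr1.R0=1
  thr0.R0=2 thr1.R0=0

missing: thr0.R0=2 thr1.R0=1

outcome vector order: (thr0.R0,thr1.R0)
[TSO] allowed = {0/0, 0/1, 1/0, 1/1, 2/0, 2/1}
TSO∖claimed = {2/1}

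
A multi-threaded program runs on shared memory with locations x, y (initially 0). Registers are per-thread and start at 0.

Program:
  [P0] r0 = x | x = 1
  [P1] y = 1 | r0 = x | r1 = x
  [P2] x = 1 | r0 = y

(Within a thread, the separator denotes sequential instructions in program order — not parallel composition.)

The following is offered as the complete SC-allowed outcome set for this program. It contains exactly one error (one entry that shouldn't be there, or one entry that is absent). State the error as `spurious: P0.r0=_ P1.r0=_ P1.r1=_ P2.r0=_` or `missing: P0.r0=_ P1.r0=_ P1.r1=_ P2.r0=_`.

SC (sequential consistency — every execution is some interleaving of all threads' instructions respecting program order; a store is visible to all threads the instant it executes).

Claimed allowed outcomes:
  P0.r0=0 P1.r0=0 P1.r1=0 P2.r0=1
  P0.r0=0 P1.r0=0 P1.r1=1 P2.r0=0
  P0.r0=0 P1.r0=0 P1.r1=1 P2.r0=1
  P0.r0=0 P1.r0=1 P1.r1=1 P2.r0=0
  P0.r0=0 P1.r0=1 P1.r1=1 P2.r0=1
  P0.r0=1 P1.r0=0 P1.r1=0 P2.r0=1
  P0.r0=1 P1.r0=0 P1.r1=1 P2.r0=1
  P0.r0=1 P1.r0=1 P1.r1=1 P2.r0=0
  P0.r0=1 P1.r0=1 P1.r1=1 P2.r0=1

outcome vector order: (P0.r0,P1.r0,P1.r1,P2.r0)
under SC → <0 0 0 1>, <0 0 1 1>, <0 1 1 0>, <0 1 1 1>, <1 0 0 1>, <1 0 1 1>, <1 1 1 0>, <1 1 1 1>
claimed∖SC = {<0 0 1 0>}

spurious: P0.r0=0 P1.r0=0 P1.r1=1 P2.r0=0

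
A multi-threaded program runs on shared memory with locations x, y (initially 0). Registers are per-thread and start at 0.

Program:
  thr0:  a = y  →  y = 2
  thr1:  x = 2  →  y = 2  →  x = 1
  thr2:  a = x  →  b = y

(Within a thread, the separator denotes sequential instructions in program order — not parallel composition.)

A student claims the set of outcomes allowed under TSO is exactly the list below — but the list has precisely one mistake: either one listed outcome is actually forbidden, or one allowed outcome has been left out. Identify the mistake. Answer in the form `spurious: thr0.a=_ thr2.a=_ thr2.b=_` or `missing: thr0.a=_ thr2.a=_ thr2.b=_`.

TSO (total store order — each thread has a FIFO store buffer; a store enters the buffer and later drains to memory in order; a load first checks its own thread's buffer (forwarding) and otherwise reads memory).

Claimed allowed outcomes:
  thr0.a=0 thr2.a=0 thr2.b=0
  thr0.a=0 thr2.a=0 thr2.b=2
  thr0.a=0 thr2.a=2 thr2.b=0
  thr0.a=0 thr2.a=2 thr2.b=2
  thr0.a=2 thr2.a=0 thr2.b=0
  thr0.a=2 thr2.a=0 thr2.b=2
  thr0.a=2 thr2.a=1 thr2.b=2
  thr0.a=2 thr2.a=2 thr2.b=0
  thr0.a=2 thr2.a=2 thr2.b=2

outcome vector order: (thr0.a,thr2.a,thr2.b)
[TSO] allowed = {000 002 012 020 022 200 202 212 220 222}
TSO∖claimed = {012}

missing: thr0.a=0 thr2.a=1 thr2.b=2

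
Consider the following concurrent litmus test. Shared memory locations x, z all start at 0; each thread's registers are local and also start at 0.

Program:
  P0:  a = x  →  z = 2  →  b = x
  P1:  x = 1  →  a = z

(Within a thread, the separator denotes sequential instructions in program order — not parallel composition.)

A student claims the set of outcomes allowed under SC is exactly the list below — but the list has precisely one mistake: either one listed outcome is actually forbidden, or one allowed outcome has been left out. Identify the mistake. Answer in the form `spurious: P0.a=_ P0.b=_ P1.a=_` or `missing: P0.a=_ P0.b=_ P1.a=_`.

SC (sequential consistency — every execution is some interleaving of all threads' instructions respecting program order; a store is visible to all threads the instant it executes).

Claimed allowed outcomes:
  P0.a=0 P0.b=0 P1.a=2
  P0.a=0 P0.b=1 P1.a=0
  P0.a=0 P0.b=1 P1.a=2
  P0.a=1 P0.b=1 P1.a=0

missing: P0.a=1 P0.b=1 P1.a=2

outcome vector order: (P0.a,P0.b,P1.a)
SC: 5 outcomes — {<0 0 2> <0 1 0> <0 1 2> <1 1 0> <1 1 2>}
SC∖claimed = {<1 1 2>}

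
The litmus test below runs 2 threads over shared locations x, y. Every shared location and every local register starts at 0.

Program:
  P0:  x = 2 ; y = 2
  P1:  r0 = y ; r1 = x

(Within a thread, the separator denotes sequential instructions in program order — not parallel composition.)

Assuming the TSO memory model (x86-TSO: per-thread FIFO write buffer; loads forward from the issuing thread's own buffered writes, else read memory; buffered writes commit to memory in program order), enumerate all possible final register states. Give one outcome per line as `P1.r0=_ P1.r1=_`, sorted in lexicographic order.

outcome vector order: (P1.r0,P1.r1)
|TSO outcomes| = 3

P1.r0=0 P1.r1=0
P1.r0=0 P1.r1=2
P1.r0=2 P1.r1=2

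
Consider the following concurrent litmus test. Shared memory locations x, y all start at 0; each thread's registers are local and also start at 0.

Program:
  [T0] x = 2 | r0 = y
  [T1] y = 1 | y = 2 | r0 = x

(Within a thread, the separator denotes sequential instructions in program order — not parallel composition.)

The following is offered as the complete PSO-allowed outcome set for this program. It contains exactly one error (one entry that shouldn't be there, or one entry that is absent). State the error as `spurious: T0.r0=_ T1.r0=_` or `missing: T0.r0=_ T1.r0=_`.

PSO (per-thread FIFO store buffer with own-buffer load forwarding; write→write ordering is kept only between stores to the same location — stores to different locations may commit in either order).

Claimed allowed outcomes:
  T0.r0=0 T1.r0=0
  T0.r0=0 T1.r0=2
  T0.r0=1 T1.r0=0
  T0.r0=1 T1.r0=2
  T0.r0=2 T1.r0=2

outcome vector order: (T0.r0,T1.r0)
[PSO] allowed = {<0 0>; <0 2>; <1 0>; <1 2>; <2 0>; <2 2>}
PSO∖claimed = {<2 0>}

missing: T0.r0=2 T1.r0=0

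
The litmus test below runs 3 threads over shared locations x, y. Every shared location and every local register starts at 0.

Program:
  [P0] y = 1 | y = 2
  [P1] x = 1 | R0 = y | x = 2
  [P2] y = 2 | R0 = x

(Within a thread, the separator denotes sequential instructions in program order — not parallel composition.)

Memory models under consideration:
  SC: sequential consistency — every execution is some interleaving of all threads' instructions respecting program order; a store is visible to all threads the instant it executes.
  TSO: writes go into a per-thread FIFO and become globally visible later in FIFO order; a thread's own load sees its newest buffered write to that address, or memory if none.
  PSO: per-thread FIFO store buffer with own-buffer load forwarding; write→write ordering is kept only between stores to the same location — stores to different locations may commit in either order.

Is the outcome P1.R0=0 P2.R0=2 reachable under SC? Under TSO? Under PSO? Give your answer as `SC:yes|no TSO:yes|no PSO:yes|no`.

SC:yes TSO:yes PSO:yes

outcome vector order: (P1.R0,P2.R0)
SC (8): (0,1) (0,2) (1,0) (1,1) (1,2) (2,0) (2,1) (2,2)
TSO (9): (0,0) (0,1) (0,2) (1,0) (1,1) (1,2) (2,0) (2,1) (2,2)
PSO (9): (0,0) (0,1) (0,2) (1,0) (1,1) (1,2) (2,0) (2,1) (2,2)
target (0,2) ∈ {SC,TSO,PSO}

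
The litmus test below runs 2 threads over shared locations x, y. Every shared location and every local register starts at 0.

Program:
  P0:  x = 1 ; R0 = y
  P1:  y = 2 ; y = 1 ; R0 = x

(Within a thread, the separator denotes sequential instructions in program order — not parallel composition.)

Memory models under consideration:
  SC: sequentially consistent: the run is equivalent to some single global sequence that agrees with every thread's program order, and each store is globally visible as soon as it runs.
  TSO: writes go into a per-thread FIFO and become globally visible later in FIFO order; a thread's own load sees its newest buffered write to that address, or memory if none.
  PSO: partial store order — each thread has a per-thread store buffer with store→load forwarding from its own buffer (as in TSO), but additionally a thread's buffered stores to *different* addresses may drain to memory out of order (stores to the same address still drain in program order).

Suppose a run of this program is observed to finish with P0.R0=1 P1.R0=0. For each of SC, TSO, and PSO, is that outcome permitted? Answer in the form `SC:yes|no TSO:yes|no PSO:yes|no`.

SC:yes TSO:yes PSO:yes

outcome vector order: (P0.R0,P1.R0)
under SC → 0/1 1/0 1/1 2/1
under TSO → 0/0 0/1 1/0 1/1 2/0 2/1
under PSO → 0/0 0/1 1/0 1/1 2/0 2/1
target 1/0 ∈ {SC,TSO,PSO}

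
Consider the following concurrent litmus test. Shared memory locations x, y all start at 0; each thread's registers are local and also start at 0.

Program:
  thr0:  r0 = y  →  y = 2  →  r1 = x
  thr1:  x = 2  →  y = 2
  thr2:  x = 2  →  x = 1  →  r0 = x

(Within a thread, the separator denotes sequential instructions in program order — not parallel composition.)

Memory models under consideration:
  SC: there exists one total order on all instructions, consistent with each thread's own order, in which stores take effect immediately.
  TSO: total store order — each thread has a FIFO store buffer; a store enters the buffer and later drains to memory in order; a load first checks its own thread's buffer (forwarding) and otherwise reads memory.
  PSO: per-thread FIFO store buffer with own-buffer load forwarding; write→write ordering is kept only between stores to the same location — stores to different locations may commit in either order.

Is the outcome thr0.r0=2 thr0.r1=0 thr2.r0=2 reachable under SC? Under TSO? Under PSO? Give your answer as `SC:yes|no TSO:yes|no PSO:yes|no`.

outcome vector order: (thr0.r0,thr0.r1,thr2.r0)
SC (9): 0/0/1 0/0/2 0/1/1 0/1/2 0/2/1 0/2/2 2/1/1 2/2/1 2/2/2
TSO (9): 0/0/1 0/0/2 0/1/1 0/1/2 0/2/1 0/2/2 2/1/1 2/2/1 2/2/2
PSO (12): 0/0/1 0/0/2 0/1/1 0/1/2 0/2/1 0/2/2 2/0/1 2/0/2 2/1/1 2/1/2 2/2/1 2/2/2
target 2/0/2 ∈ {PSO}

SC:no TSO:no PSO:yes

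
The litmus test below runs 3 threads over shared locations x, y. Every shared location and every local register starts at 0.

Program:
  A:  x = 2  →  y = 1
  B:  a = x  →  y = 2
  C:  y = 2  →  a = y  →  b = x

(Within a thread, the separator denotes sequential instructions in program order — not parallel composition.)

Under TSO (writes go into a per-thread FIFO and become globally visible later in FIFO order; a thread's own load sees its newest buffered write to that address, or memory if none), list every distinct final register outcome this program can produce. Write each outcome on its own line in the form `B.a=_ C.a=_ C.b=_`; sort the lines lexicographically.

B.a=0 C.a=1 C.b=2
B.a=0 C.a=2 C.b=0
B.a=0 C.a=2 C.b=2
B.a=2 C.a=1 C.b=2
B.a=2 C.a=2 C.b=0
B.a=2 C.a=2 C.b=2

outcome vector order: (B.a,C.a,C.b)
|TSO outcomes| = 6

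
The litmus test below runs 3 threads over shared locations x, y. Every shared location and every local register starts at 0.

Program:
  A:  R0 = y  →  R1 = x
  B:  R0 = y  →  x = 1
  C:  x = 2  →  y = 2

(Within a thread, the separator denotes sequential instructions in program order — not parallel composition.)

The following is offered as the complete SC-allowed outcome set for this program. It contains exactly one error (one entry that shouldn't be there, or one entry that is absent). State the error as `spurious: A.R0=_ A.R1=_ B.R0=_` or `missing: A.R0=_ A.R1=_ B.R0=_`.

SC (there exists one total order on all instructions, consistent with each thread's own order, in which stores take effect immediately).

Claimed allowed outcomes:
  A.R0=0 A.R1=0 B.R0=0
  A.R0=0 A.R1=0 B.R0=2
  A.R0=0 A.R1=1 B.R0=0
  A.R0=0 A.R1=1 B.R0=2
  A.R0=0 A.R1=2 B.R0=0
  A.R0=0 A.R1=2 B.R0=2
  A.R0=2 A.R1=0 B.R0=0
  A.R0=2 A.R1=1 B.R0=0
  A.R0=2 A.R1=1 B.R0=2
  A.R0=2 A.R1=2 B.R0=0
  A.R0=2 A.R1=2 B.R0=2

outcome vector order: (A.R0,A.R1,B.R0)
[SC] allowed = {0/0/0; 0/0/2; 0/1/0; 0/1/2; 0/2/0; 0/2/2; 2/1/0; 2/1/2; 2/2/0; 2/2/2}
claimed∖SC = {2/0/0}

spurious: A.R0=2 A.R1=0 B.R0=0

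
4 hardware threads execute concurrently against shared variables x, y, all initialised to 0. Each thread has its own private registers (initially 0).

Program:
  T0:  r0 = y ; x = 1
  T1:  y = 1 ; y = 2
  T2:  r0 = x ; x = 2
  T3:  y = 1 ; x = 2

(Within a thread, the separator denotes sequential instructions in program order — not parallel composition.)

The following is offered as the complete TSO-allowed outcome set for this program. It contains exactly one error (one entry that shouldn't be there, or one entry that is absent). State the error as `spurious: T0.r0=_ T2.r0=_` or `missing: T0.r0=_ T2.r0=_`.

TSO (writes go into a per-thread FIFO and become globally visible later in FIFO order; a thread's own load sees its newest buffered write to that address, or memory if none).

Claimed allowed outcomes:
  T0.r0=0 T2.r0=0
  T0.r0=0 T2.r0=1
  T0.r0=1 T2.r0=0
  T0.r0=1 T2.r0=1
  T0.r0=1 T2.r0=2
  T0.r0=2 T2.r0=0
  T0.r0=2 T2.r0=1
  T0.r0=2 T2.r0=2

missing: T0.r0=0 T2.r0=2

outcome vector order: (T0.r0,T2.r0)
under TSO → 00 01 02 10 11 12 20 21 22
TSO∖claimed = {02}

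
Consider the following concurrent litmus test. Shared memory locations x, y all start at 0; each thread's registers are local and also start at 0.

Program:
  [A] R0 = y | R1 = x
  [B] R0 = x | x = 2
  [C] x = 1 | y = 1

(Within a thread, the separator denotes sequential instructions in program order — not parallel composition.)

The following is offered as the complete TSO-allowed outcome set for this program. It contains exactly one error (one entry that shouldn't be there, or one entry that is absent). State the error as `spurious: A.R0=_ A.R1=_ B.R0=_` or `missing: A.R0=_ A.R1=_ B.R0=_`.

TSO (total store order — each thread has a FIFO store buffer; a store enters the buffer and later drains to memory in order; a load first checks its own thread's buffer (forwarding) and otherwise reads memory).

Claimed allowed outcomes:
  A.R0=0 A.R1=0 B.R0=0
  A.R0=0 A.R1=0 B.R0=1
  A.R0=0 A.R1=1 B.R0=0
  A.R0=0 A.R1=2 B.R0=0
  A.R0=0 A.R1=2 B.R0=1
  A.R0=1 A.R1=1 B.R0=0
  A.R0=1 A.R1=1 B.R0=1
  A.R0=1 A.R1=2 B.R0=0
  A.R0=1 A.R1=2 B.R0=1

outcome vector order: (A.R0,A.R1,B.R0)
TSO (10): (0,0,0), (0,0,1), (0,1,0), (0,1,1), (0,2,0), (0,2,1), (1,1,0), (1,1,1), (1,2,0), (1,2,1)
TSO∖claimed = {(0,1,1)}

missing: A.R0=0 A.R1=1 B.R0=1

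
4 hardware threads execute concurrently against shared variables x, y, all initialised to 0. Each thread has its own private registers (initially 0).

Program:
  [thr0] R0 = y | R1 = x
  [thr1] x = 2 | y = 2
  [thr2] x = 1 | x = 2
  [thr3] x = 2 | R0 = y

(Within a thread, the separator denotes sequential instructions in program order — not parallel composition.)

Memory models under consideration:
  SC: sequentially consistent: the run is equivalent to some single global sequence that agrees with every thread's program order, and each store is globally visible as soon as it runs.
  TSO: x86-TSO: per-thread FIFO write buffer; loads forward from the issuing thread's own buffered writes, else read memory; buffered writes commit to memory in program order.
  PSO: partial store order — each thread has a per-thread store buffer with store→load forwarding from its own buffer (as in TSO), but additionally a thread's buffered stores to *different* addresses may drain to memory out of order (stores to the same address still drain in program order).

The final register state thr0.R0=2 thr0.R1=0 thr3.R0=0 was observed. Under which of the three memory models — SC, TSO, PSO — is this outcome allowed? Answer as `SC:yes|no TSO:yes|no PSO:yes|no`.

SC:no TSO:no PSO:yes

outcome vector order: (thr0.R0,thr0.R1,thr3.R0)
under SC → 0/0/0; 0/0/2; 0/1/0; 0/1/2; 0/2/0; 0/2/2; 2/1/0; 2/1/2; 2/2/0; 2/2/2
under TSO → 0/0/0; 0/0/2; 0/1/0; 0/1/2; 0/2/0; 0/2/2; 2/1/0; 2/1/2; 2/2/0; 2/2/2
under PSO → 0/0/0; 0/0/2; 0/1/0; 0/1/2; 0/2/0; 0/2/2; 2/0/0; 2/0/2; 2/1/0; 2/1/2; 2/2/0; 2/2/2
target 2/0/0 ∈ {PSO}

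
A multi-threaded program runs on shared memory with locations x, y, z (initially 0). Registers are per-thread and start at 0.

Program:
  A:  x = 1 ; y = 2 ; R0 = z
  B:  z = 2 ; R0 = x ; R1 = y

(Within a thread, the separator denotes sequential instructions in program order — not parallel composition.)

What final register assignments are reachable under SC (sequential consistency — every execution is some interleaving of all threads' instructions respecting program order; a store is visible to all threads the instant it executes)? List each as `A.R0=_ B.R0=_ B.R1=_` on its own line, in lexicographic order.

outcome vector order: (A.R0,B.R0,B.R1)
|SC outcomes| = 5

A.R0=0 B.R0=1 B.R1=2
A.R0=2 B.R0=0 B.R1=0
A.R0=2 B.R0=0 B.R1=2
A.R0=2 B.R0=1 B.R1=0
A.R0=2 B.R0=1 B.R1=2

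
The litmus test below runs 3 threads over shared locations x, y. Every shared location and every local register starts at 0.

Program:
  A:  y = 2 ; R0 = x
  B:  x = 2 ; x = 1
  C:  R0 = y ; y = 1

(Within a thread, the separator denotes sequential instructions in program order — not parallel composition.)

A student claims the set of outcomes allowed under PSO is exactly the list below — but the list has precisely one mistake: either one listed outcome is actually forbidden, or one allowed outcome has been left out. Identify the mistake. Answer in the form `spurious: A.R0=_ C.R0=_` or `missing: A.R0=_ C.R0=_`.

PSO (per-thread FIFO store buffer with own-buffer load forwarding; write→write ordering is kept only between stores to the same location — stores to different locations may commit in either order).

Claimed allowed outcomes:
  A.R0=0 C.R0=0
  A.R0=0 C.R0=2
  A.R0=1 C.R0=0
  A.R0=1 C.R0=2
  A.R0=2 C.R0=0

outcome vector order: (A.R0,C.R0)
[PSO] allowed = {(0,0); (0,2); (1,0); (1,2); (2,0); (2,2)}
PSO∖claimed = {(2,2)}

missing: A.R0=2 C.R0=2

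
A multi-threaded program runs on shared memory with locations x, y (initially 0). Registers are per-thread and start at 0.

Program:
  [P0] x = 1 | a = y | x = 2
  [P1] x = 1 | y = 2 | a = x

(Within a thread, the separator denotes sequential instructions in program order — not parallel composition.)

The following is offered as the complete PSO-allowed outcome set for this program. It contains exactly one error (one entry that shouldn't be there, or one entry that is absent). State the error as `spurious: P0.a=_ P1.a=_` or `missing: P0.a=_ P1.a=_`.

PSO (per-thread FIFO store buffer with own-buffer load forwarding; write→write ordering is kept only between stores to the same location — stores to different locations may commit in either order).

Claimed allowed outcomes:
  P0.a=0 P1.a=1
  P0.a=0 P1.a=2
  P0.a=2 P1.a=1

missing: P0.a=2 P1.a=2

outcome vector order: (P0.a,P1.a)
PSO (4): <0 1>; <0 2>; <2 1>; <2 2>
PSO∖claimed = {<2 2>}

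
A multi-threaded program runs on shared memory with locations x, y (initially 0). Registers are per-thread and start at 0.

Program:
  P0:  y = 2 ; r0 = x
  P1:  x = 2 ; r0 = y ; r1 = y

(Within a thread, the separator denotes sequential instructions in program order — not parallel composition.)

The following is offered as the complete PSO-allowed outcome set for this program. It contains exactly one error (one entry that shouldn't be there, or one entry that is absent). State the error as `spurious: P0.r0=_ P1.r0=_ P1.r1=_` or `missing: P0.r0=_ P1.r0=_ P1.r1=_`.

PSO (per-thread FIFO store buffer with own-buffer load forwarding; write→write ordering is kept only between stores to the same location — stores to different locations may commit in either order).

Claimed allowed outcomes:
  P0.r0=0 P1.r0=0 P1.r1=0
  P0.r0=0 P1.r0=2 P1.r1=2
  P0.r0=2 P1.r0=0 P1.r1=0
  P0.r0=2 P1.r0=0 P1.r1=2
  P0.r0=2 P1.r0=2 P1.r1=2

outcome vector order: (P0.r0,P1.r0,P1.r1)
[PSO] allowed = {<0 0 0>, <0 0 2>, <0 2 2>, <2 0 0>, <2 0 2>, <2 2 2>}
PSO∖claimed = {<0 0 2>}

missing: P0.r0=0 P1.r0=0 P1.r1=2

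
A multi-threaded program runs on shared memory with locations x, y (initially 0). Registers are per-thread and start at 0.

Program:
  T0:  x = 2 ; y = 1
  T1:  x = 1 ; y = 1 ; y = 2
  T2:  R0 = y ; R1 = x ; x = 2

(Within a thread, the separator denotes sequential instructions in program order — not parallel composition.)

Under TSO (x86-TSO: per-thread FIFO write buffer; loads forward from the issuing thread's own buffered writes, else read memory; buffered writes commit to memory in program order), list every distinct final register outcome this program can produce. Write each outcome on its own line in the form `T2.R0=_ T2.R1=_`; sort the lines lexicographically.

T2.R0=0 T2.R1=0
T2.R0=0 T2.R1=1
T2.R0=0 T2.R1=2
T2.R0=1 T2.R1=1
T2.R0=1 T2.R1=2
T2.R0=2 T2.R1=1
T2.R0=2 T2.R1=2

outcome vector order: (T2.R0,T2.R1)
|TSO outcomes| = 7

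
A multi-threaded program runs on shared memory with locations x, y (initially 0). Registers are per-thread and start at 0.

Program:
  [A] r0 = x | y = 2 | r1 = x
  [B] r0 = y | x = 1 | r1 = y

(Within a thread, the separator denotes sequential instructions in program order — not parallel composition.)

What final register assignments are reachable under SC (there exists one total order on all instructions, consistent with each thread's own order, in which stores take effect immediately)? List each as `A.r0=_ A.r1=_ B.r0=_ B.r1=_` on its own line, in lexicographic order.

outcome vector order: (A.r0,A.r1,B.r0,B.r1)
|SC outcomes| = 7

A.r0=0 A.r1=0 B.r0=0 B.r1=2
A.r0=0 A.r1=0 B.r0=2 B.r1=2
A.r0=0 A.r1=1 B.r0=0 B.r1=0
A.r0=0 A.r1=1 B.r0=0 B.r1=2
A.r0=0 A.r1=1 B.r0=2 B.r1=2
A.r0=1 A.r1=1 B.r0=0 B.r1=0
A.r0=1 A.r1=1 B.r0=0 B.r1=2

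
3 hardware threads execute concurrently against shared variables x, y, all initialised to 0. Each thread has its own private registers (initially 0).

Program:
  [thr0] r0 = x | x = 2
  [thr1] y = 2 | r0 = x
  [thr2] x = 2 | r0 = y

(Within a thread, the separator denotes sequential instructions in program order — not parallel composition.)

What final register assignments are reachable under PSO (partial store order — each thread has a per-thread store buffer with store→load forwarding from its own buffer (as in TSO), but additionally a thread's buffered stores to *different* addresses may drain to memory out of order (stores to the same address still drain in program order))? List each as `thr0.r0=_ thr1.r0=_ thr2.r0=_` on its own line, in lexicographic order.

thr0.r0=0 thr1.r0=0 thr2.r0=0
thr0.r0=0 thr1.r0=0 thr2.r0=2
thr0.r0=0 thr1.r0=2 thr2.r0=0
thr0.r0=0 thr1.r0=2 thr2.r0=2
thr0.r0=2 thr1.r0=0 thr2.r0=0
thr0.r0=2 thr1.r0=0 thr2.r0=2
thr0.r0=2 thr1.r0=2 thr2.r0=0
thr0.r0=2 thr1.r0=2 thr2.r0=2

outcome vector order: (thr0.r0,thr1.r0,thr2.r0)
|PSO outcomes| = 8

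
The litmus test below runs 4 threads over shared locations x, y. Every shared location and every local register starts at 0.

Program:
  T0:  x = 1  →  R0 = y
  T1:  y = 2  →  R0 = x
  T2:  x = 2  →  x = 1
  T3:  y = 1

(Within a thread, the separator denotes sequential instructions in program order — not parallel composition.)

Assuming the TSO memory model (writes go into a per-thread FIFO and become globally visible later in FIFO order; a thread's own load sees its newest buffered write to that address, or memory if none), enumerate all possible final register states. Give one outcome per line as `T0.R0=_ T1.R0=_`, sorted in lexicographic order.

outcome vector order: (T0.R0,T1.R0)
|TSO outcomes| = 9

T0.R0=0 T1.R0=0
T0.R0=0 T1.R0=1
T0.R0=0 T1.R0=2
T0.R0=1 T1.R0=0
T0.R0=1 T1.R0=1
T0.R0=1 T1.R0=2
T0.R0=2 T1.R0=0
T0.R0=2 T1.R0=1
T0.R0=2 T1.R0=2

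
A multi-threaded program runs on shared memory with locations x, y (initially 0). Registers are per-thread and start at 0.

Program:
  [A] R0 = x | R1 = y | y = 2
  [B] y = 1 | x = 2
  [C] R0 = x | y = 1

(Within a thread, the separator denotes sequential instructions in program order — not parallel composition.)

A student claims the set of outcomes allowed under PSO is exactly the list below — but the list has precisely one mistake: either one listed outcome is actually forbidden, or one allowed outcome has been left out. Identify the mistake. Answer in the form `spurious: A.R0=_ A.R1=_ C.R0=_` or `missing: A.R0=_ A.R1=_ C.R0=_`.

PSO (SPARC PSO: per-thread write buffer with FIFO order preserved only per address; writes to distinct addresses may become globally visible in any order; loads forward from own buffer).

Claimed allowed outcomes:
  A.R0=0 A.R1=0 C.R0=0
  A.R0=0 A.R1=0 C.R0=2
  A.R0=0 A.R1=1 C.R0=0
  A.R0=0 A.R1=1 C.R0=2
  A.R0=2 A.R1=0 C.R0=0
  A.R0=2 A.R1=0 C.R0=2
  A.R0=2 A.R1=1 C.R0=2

outcome vector order: (A.R0,A.R1,C.R0)
PSO (8): (0,0,0); (0,0,2); (0,1,0); (0,1,2); (2,0,0); (2,0,2); (2,1,0); (2,1,2)
PSO∖claimed = {(2,1,0)}

missing: A.R0=2 A.R1=1 C.R0=0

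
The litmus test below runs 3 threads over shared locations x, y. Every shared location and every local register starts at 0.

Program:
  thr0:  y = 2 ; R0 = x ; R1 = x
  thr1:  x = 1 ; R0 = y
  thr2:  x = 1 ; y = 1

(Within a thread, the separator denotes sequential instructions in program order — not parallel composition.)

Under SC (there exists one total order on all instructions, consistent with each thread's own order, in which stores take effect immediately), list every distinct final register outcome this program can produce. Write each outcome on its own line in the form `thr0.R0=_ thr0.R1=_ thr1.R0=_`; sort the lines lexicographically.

thr0.R0=0 thr0.R1=0 thr1.R0=1
thr0.R0=0 thr0.R1=0 thr1.R0=2
thr0.R0=0 thr0.R1=1 thr1.R0=1
thr0.R0=0 thr0.R1=1 thr1.R0=2
thr0.R0=1 thr0.R1=1 thr1.R0=0
thr0.R0=1 thr0.R1=1 thr1.R0=1
thr0.R0=1 thr0.R1=1 thr1.R0=2

outcome vector order: (thr0.R0,thr0.R1,thr1.R0)
|SC outcomes| = 7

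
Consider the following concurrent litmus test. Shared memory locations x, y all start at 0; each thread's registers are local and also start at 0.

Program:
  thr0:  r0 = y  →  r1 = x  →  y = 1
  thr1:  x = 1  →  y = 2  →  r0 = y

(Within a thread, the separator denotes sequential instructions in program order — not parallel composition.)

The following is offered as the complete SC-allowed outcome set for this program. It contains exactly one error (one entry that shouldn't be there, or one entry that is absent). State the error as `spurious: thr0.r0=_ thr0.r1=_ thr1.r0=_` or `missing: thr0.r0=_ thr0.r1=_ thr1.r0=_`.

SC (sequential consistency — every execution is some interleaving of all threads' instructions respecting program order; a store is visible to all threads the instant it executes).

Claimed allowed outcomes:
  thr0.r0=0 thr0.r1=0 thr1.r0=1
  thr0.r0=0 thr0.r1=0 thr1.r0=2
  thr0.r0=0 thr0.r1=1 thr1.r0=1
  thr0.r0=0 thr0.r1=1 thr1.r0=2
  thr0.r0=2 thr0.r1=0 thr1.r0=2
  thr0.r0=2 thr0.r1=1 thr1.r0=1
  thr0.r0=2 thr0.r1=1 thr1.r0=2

spurious: thr0.r0=2 thr0.r1=0 thr1.r0=2

outcome vector order: (thr0.r0,thr0.r1,thr1.r0)
under SC → 001 002 011 012 211 212
claimed∖SC = {202}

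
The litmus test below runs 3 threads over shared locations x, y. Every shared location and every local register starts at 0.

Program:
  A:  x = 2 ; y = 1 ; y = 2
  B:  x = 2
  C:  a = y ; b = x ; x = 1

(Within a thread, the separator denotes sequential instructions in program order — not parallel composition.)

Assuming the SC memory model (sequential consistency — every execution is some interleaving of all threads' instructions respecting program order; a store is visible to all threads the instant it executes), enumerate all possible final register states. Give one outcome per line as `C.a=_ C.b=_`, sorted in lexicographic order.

outcome vector order: (C.a,C.b)
|SC outcomes| = 4

C.a=0 C.b=0
C.a=0 C.b=2
C.a=1 C.b=2
C.a=2 C.b=2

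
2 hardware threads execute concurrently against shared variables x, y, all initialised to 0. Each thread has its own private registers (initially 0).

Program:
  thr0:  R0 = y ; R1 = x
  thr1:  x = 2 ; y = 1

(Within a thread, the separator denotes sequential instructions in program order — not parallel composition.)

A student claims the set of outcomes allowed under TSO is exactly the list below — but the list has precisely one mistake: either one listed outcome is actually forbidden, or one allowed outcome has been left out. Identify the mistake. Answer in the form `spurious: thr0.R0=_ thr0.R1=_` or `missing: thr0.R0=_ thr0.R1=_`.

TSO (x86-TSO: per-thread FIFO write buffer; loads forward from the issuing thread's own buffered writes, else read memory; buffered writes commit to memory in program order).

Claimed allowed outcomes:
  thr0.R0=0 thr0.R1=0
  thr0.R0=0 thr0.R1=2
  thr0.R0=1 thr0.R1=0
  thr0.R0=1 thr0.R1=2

outcome vector order: (thr0.R0,thr0.R1)
TSO (3): (0,0) (0,2) (1,2)
claimed∖TSO = {(1,0)}

spurious: thr0.R0=1 thr0.R1=0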